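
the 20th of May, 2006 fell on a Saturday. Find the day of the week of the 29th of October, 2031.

Day-of-year of May 20, 2006: 140.
Day-of-year of October 29, 2031: 302.
2006 has 365 days, so 365 − 140 = 225 days remain in 2006.
Full years 2007–2030: 18 common + 6 leap = 18×365 + 6×366 = 8766 days.
Total: 225 + 8766 + 302 = 9293 days.
9293 mod 7 = 4, so 4 days after Saturday is Wednesday.

Wednesday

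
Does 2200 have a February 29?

No

2200 is not a leap year (divisible by 100 but not 400).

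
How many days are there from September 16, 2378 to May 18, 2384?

2071

Day-of-year of September 16, 2378: 259.
Day-of-year of May 18, 2384: 139.
2378 has 365 days, so 365 − 259 = 106 days remain in 2378.
Full years: 2379: 365; 2380: 366; 2381: 365; 2382: 365; 2383: 365. Sum = 1826.
Total: 106 + 1826 + 139 = 2071 days.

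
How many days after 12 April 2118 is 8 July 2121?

April 12, 2118 → April 12, 2119: 365 days.
April 12, 2119 → April 12, 2120: 366 days (2120 is a leap year).
April 12, 2120 → April 12, 2121: 365 days.
April 2121: 30 − 12 = 18 days remain.
Then May (31), June (30): 31 + 30 = 61 days.
July 1–8, 2121: 8 days.
Residual: 87 days.
Total: 1183 days.

1183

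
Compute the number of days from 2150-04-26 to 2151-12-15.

Day-of-year of April 26, 2150: 116.
Day-of-year of December 15, 2151: 349.
2150 has 365 days, so 365 − 116 = 249 days remain in 2150.
Total: 249 + 349 = 598 days.

598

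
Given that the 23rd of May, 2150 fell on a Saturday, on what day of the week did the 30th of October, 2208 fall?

Sunday

Day-of-year of May 23, 2150: 143.
Day-of-year of October 30, 2208: 304.
2150 has 365 days, so 365 − 143 = 222 days remain in 2150.
Full years 2151–2207: 44 common + 13 leap = 44×365 + 13×366 = 20818 days.
Total: 222 + 20818 + 304 = 21344 days.
21344 mod 7 = 1, so 1 day after Saturday is Sunday.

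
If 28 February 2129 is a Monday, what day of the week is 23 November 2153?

Friday

From February 28, 2129 to February 28, 2153: 24 years, of which 6 contain a Feb 29 — 18×365 + 6×366 = 8766 days.
February 2153: 28 − 28 = 0 days remain (2153 is not a leap year, so February has 28 days).
Then March (31), April (30), May (31), June (30), July (31), August (31), September (30), October (31): 31 + 30 + 31 + 30 + 31 + 31 + 30 + 31 = 245 days.
November 1–23, 2153: 23 days.
Residual: 268 days.
Total: 9034 days.
9034 mod 7 = 4, so 4 days after Monday is Friday.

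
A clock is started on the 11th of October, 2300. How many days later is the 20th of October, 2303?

1104

October 11, 2300 → October 11, 2301: 365 days.
October 11, 2301 → October 11, 2302: 365 days.
October 11, 2302 → October 11, 2303: 365 days.
Within October 2303: 20 − 11 = 9 days.
Total: 1104 days.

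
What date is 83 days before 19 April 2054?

26 January 2054

Count 83 days before April 19, 2054:
January 2054: 31 − 26 = 5 days remain.
Then February 2054 (28), March (31): 28 + 31 = 59 days.
April 1–19, 2054: 19 days.
Total: 5 + 59 + 19 = 83 days.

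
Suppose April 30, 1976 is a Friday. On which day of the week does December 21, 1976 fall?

April 1976: 30 − 30 = 0 days remain.
Then May (31), June (30), July (31), August (31), September (30), October (31), November (30): 31 + 30 + 31 + 31 + 30 + 31 + 30 = 214 days.
December 1–21, 1976: 21 days.
Total: 0 + 214 + 21 = 235 days.
235 mod 7 = 4, so 4 days after Friday is Tuesday.

Tuesday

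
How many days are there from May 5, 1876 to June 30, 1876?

May 1876: 31 − 5 = 26 days remain.
June 1–30, 1876: 30 days.
Total: 26 + 30 = 56 days.

56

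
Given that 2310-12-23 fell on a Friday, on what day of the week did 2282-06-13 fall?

Count forward from the earlier date (June 13, 2282) to the later (December 23, 2310):
Day-of-year of June 13, 2282: 164.
Day-of-year of December 23, 2310: 357.
2282 has 365 days, so 365 − 164 = 201 days remain in 2282.
Full years 2283–2309: 21 common + 6 leap = 21×365 + 6×366 = 9861 days.
Total: 201 + 9861 + 357 = 10419 days.
10419 mod 7 = 3, so 3 days before Friday is Tuesday.

Tuesday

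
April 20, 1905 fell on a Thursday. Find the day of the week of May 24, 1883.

Thursday

Count forward from the earlier date (May 24, 1883) to the later (April 20, 1905):
Day-of-year of May 24, 1883: 144.
Day-of-year of April 20, 1905: 110.
1883 has 365 days, so 365 − 144 = 221 days remain in 1883.
Full years 1884–1904: 16 common + 5 leap = 16×365 + 5×366 = 7670 days.
Total: 221 + 7670 + 110 = 8001 days.
8001 is a multiple of 7, so May 24, 1883 falls on the same weekday: Thursday.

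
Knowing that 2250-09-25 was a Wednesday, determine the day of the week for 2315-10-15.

From September 25, 2250 to September 25, 2315: 65 years, of which 15 contain a Feb 29 — 50×365 + 15×366 = 23740 days.
(2300 is not a leap year (divisible by 100 but not 400).)
September 2315: 30 − 25 = 5 days remain.
October 1–15, 2315: 15 days.
Residual: 20 days.
Total: 23760 days.
23760 mod 7 = 2, so 2 days after Wednesday is Friday.

Friday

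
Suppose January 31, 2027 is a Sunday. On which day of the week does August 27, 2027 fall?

Friday

January 2027: 31 − 31 = 0 days remain.
Then February 2027 (28), March (31), April (30), May (31), June (30), July (31): 28 + 31 + 30 + 31 + 30 + 31 = 181 days.
August 1–27, 2027: 27 days.
Total: 0 + 181 + 27 = 208 days.
208 mod 7 = 5, so 5 days after Sunday is Friday.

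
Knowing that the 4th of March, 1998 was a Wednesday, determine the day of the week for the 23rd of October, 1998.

March 1998: 31 − 4 = 27 days remain.
Then April (30), May (31), June (30), July (31), August (31), September (30): 30 + 31 + 30 + 31 + 31 + 30 = 183 days.
October 1–23, 1998: 23 days.
Total: 27 + 183 + 23 = 233 days.
233 mod 7 = 2, so 2 days after Wednesday is Friday.

Friday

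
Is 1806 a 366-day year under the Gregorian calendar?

1806 is not a leap year.

No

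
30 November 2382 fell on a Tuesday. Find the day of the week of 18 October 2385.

Friday

Day-of-year of November 30, 2382: 334.
Day-of-year of October 18, 2385: 291.
2382 has 365 days, so 365 − 334 = 31 days remain in 2382.
Full years: 2383: 365; 2384: 366. Sum = 731.
Total: 31 + 731 + 291 = 1053 days.
1053 mod 7 = 3, so 3 days after Tuesday is Friday.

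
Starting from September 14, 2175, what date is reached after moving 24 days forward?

October 8, 2175

Count 24 days after September 14, 2175:
September 2175: 30 − 14 = 16 days remain.
October 1–8, 2175: 8 days.
Total: 16 + 8 = 24 days.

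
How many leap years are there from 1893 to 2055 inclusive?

Years divisible by 4: 1896, 1900, …, 2052 — 40 in all.
Of these, 1900 is divisible by 100 but not 400, so not leap.
2000 is divisible by 400, so still leap.
Leap years: 40 − 1 = 39.

39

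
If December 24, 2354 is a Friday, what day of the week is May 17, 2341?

Count forward from the earlier date (May 17, 2341) to the later (December 24, 2354):
From May 17, 2341 to May 17, 2354: 13 years, of which 3 contain a Feb 29 — 10×365 + 3×366 = 4748 days.
May 2354: 31 − 17 = 14 days remain.
Then June (30), July (31), August (31), September (30), October (31), November (30): 30 + 31 + 31 + 30 + 31 + 30 = 183 days.
December 1–24, 2354: 24 days.
Residual: 221 days.
Total: 4969 days.
4969 mod 7 = 6, so 6 days before Friday is Saturday.

Saturday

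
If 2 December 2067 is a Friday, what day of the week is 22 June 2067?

Wednesday

Count forward from the earlier date (June 22, 2067) to the later (December 2, 2067):
June 2067: 30 − 22 = 8 days remain.
Then July (31), August (31), September (30), October (31), November (30): 31 + 31 + 30 + 31 + 30 = 153 days.
December 1–2, 2067: 2 days.
Total: 8 + 153 + 2 = 163 days.
163 mod 7 = 2, so 2 days before Friday is Wednesday.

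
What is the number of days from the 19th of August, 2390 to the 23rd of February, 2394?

August 19, 2390 → August 19, 2391: 365 days.
August 19, 2391 → August 19, 2392: 366 days (2392 is a leap year).
August 19, 2392 → August 19, 2393: 365 days.
August 2393: 31 − 19 = 12 days remain.
Then September (30), October (31), November (30), December (31), January (31): 30 + 31 + 30 + 31 + 31 = 153 days.
February 1–23, 2394: 23 days (2394 is not a leap year).
Residual: 188 days.
Total: 1284 days.

1284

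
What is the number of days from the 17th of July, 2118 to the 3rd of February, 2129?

3854

Day-of-year of July 17, 2118: 198.
Day-of-year of February 3, 2129: 34.
2118 has 365 days, so 365 − 198 = 167 days remain in 2118.
Full years 2119–2128: 7 common + 3 leap = 7×365 + 3×366 = 3653 days.
Total: 167 + 3653 + 34 = 3854 days.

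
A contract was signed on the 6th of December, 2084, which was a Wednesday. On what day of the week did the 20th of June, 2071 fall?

Saturday

Count forward from the earlier date (June 20, 2071) to the later (December 6, 2084):
Day-of-year of June 20, 2071: 171.
Day-of-year of December 6, 2084: 341.
2071 has 365 days, so 365 − 171 = 194 days remain in 2071.
Full years 2072–2083: 9 common + 3 leap = 9×365 + 3×366 = 4383 days.
Total: 194 + 4383 + 341 = 4918 days.
4918 mod 7 = 4, so 4 days before Wednesday is Saturday.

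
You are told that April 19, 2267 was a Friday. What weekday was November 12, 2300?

Monday

Day-of-year of April 19, 2267: 109.
Day-of-year of November 12, 2300: 316.
2267 has 365 days, so 365 − 109 = 256 days remain in 2267.
Full years 2268–2299: 24 common + 8 leap = 24×365 + 8×366 = 11688 days.
Total: 256 + 11688 + 316 = 12260 days.
12260 mod 7 = 3, so 3 days after Friday is Monday.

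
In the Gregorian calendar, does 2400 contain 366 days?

2400 is a leap year (divisible by 400).

Yes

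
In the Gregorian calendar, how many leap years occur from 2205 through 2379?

Years divisible by 4: 2208, 2212, …, 2376 — 43 in all.
Of these, 2300 is divisible by 100 but not 400, so not leap.
Leap years: 43 − 1 = 42.

42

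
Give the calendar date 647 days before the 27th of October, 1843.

the 18th of January, 1842

Count 647 days before October 27, 1843:
Day-of-year of January 18, 1842: 18.
Day-of-year of October 27, 1843: 300.
1842 has 365 days, so 365 − 18 = 347 days remain in 1842.
Total: 347 + 300 = 647 days.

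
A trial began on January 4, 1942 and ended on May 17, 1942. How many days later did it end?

January 1942: 31 − 4 = 27 days remain.
Then February 1942 (28), March (31), April (30): 28 + 31 + 30 = 89 days.
May 1–17, 1942: 17 days.
Total: 27 + 89 + 17 = 133 days.

133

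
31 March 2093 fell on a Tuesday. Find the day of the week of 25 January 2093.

Sunday

Count forward from the earlier date (January 25, 2093) to the later (March 31, 2093):
January 2093: 31 − 25 = 6 days remain.
Then February 2093 (28): 28 days.
March 1–31, 2093: 31 days.
Total: 6 + 28 + 31 = 65 days.
65 mod 7 = 2, so 2 days before Tuesday is Sunday.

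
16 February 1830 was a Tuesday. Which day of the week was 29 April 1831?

February 16, 1830 → February 16, 1831: 365 days.
February 1831: 28 − 16 = 12 days remain (1831 is not a leap year, so February has 28 days).
Then March (31): 31 days.
April 1–29, 1831: 29 days.
Residual: 72 days.
Total: 437 days.
437 mod 7 = 3, so 3 days after Tuesday is Friday.

Friday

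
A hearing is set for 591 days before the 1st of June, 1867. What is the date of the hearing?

the 18th of October, 1865

Count 591 days before June 1, 1867:
Day-of-year of October 18, 1865: 291.
Day-of-year of June 1, 1867: 152.
1865 has 365 days, so 365 − 291 = 74 days remain in 1865.
Full years: 1866: 365. Sum = 365.
Total: 74 + 365 + 152 = 591 days.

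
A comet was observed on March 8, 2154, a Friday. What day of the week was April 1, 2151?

Thursday

Count forward from the earlier date (April 1, 2151) to the later (March 8, 2154):
April 1, 2151 → April 1, 2152: 366 days (2152 is a leap year).
April 1, 2152 → April 1, 2153: 365 days.
April 2153: 30 − 1 = 29 days remain.
Then 10 full months totalling 304 days.
March 1–8, 2154: 8 days.
Residual: 341 days.
Total: 1072 days.
1072 mod 7 = 1, so 1 day before Friday is Thursday.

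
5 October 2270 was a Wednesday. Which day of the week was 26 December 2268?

Saturday

Count forward from the earlier date (December 26, 2268) to the later (October 5, 2270):
December 2268: 31 − 26 = 5 days remain.
Then 21 full months totalling 638 days.
October 1–5, 2270: 5 days.
Total: 5 + 638 + 5 = 648 days.
648 mod 7 = 4, so 4 days before Wednesday is Saturday.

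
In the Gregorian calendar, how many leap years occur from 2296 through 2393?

Years divisible by 4: 2296, 2300, …, 2392 — 25 in all.
Of these, 2300 is divisible by 100 but not 400, so not leap.
Leap years: 25 − 1 = 24.

24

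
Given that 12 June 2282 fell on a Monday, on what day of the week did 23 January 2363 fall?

From June 12, 2282 to June 12, 2362: 80 years, of which 19 contain a Feb 29 — 61×365 + 19×366 = 29219 days.
(2300 is not a leap year (divisible by 100 but not 400).)
June 2362: 30 − 12 = 18 days remain.
Then July (31), August (31), September (30), October (31), November (30), December (31): 31 + 31 + 30 + 31 + 30 + 31 = 184 days.
January 1–23, 2363: 23 days.
Residual: 225 days.
Total: 29444 days.
29444 mod 7 = 2, so 2 days after Monday is Wednesday.

Wednesday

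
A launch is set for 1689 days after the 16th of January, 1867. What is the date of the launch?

the 1st of September, 1871

Count 1689 days after January 16, 1867:
January 16, 1867 → January 16, 1868: 365 days.
January 16, 1868 → January 16, 1869: 366 days (1868 is a leap year).
January 16, 1869 → January 16, 1870: 365 days.
January 16, 1870 → January 16, 1871: 365 days.
January 1871: 31 − 16 = 15 days remain.
Then February 1871 (28), March (31), April (30), May (31), June (30), July (31), August (31): 28 + 31 + 30 + 31 + 30 + 31 + 31 = 212 days.
September 1, 1871: 1 day.
Residual: 228 days.
Total: 1689 days.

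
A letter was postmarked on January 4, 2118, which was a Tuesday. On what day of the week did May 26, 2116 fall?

Count forward from the earlier date (May 26, 2116) to the later (January 4, 2118):
Day-of-year of May 26, 2116: 147.
Day-of-year of January 4, 2118: 4.
2116 has 366 days, so 366 − 147 = 219 days remain in 2116.
Full years: 2117: 365. Sum = 365.
Total: 219 + 365 + 4 = 588 days.
588 is a multiple of 7, so May 26, 2116 falls on the same weekday: Tuesday.

Tuesday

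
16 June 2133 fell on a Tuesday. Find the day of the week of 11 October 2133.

June 2133: 30 − 16 = 14 days remain.
Then July (31), August (31), September (30): 31 + 31 + 30 = 92 days.
October 1–11, 2133: 11 days.
Total: 14 + 92 + 11 = 117 days.
117 mod 7 = 5, so 5 days after Tuesday is Sunday.

Sunday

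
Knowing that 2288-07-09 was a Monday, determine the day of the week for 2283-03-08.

Count forward from the earlier date (March 8, 2283) to the later (July 9, 2288):
March 8, 2283 → March 8, 2284: 366 days (2284 is a leap year).
March 8, 2284 → March 8, 2285: 365 days.
March 8, 2285 → March 8, 2286: 365 days.
March 8, 2286 → March 8, 2287: 365 days.
March 8, 2287 → March 8, 2288: 366 days (2288 is a leap year).
March 2288: 31 − 8 = 23 days remain.
Then April (30), May (31), June (30): 30 + 31 + 30 = 91 days.
July 1–9, 2288: 9 days.
Residual: 123 days.
Total: 1950 days.
1950 mod 7 = 4, so 4 days before Monday is Thursday.

Thursday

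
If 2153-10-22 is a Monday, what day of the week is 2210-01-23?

From October 22, 2153 to October 22, 2209: 56 years, of which 13 contain a Feb 29 — 43×365 + 13×366 = 20453 days.
(2200 is not a leap year (divisible by 100 but not 400).)
October 2209: 31 − 22 = 9 days remain.
Then November (30), December (31): 30 + 31 = 61 days.
January 1–23, 2210: 23 days.
Residual: 93 days.
Total: 20546 days.
20546 mod 7 = 1, so 1 day after Monday is Tuesday.

Tuesday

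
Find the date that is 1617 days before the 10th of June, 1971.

the 5th of January, 1967

Count 1617 days before June 10, 1971:
January 5, 1967 → January 5, 1968: 365 days.
January 5, 1968 → January 5, 1969: 366 days (1968 is a leap year).
January 5, 1969 → January 5, 1970: 365 days.
January 5, 1970 → January 5, 1971: 365 days.
January 1971: 31 − 5 = 26 days remain.
Then February 1971 (28), March (31), April (30), May (31): 28 + 31 + 30 + 31 = 120 days.
June 1–10, 1971: 10 days.
Residual: 156 days.
Total: 1617 days.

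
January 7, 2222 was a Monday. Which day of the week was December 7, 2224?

Day-of-year of January 7, 2222: 7.
Day-of-year of December 7, 2224: 342.
2222 has 365 days, so 365 − 7 = 358 days remain in 2222.
Full years: 2223: 365. Sum = 365.
Total: 358 + 365 + 342 = 1065 days.
1065 mod 7 = 1, so 1 day after Monday is Tuesday.

Tuesday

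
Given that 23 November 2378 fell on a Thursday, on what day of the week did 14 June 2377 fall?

Tuesday

Count forward from the earlier date (June 14, 2377) to the later (November 23, 2378):
June 14, 2377 → June 14, 2378: 365 days.
June 2378: 30 − 14 = 16 days remain.
Then July (31), August (31), September (30), October (31): 31 + 31 + 30 + 31 = 123 days.
November 1–23, 2378: 23 days.
Residual: 162 days.
Total: 527 days.
527 mod 7 = 2, so 2 days before Thursday is Tuesday.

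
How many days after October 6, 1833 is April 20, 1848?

From October 6, 1833 to October 6, 1847: 14 years, of which 3 contain a Feb 29 — 11×365 + 3×366 = 5113 days.
October 1847: 31 − 6 = 25 days remain.
Then November (30), December (31), January (31), February 1848 (29), March (31): 30 + 31 + 31 + 29 + 31 = 152 days.
April 1–20, 1848: 20 days.
Residual: 197 days.
Total: 5310 days.

5310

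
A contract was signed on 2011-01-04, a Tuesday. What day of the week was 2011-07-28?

January 2011: 31 − 4 = 27 days remain.
Then February 2011 (28), March (31), April (30), May (31), June (30): 28 + 31 + 30 + 31 + 30 = 150 days.
July 1–28, 2011: 28 days.
Total: 27 + 150 + 28 = 205 days.
205 mod 7 = 2, so 2 days after Tuesday is Thursday.

Thursday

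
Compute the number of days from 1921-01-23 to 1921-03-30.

January 1921: 31 − 23 = 8 days remain.
Then February 1921 (28): 28 days.
March 1–30, 1921: 30 days.
Total: 8 + 28 + 30 = 66 days.

66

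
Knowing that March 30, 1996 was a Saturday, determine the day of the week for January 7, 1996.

Sunday

Count forward from the earlier date (January 7, 1996) to the later (March 30, 1996):
January 1996: 31 − 7 = 24 days remain.
Then February 1996 (29): 29 days.
March 1–30, 1996: 30 days.
Total: 24 + 29 + 30 = 83 days.
83 mod 7 = 6, so 6 days before Saturday is Sunday.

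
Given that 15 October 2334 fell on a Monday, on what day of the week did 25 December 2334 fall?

Tuesday

October 2334: 31 − 15 = 16 days remain.
Then November (30): 30 days.
December 1–25, 2334: 25 days.
Total: 16 + 30 + 25 = 71 days.
71 mod 7 = 1, so 1 day after Monday is Tuesday.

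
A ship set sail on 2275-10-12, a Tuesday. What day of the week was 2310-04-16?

Saturday

Day-of-year of October 12, 2275: 285.
Day-of-year of April 16, 2310: 106.
2275 has 365 days, so 365 − 285 = 80 days remain in 2275.
Full years 2276–2309: 26 common + 8 leap = 26×365 + 8×366 = 12418 days.
Total: 80 + 12418 + 106 = 12604 days.
12604 mod 7 = 4, so 4 days after Tuesday is Saturday.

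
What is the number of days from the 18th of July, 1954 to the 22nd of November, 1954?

127

July 1954: 31 − 18 = 13 days remain.
Then August (31), September (30), October (31): 31 + 30 + 31 = 92 days.
November 1–22, 1954: 22 days.
Total: 13 + 92 + 22 = 127 days.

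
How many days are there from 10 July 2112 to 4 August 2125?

Day-of-year of July 10, 2112: 192.
Day-of-year of August 4, 2125: 216.
2112 has 366 days, so 366 − 192 = 174 days remain in 2112.
Full years 2113–2124: 9 common + 3 leap = 9×365 + 3×366 = 4383 days.
Total: 174 + 4383 + 216 = 4773 days.

4773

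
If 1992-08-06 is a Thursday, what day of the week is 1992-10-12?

Monday

August 1992: 31 − 6 = 25 days remain.
Then September (30): 30 days.
October 1–12, 1992: 12 days.
Total: 25 + 30 + 12 = 67 days.
67 mod 7 = 4, so 4 days after Thursday is Monday.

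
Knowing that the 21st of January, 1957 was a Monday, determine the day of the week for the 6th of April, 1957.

Saturday

January 1957: 31 − 21 = 10 days remain.
Then February 1957 (28), March (31): 28 + 31 = 59 days.
April 1–6, 1957: 6 days.
Total: 10 + 59 + 6 = 75 days.
75 mod 7 = 5, so 5 days after Monday is Saturday.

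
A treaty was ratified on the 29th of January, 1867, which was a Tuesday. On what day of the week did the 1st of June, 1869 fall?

Tuesday

January 29, 1867 → January 29, 1868: 365 days.
January 29, 1868 → January 29, 1869: 366 days (1868 is a leap year).
January 1869: 31 − 29 = 2 days remain.
Then February 1869 (28), March (31), April (30), May (31): 28 + 31 + 30 + 31 = 120 days.
June 1, 1869: 1 day.
Residual: 123 days.
Total: 854 days.
854 is a multiple of 7, so the 1st of June, 1869 falls on the same weekday: Tuesday.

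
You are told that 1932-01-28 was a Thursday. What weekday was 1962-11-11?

Sunday

From January 28, 1932 to January 28, 1962: 30 years, of which 8 contain a Feb 29 — 22×365 + 8×366 = 10958 days.
January 1962: 31 − 28 = 3 days remain.
Then 9 full months totalling 273 days.
November 1–11, 1962: 11 days.
Residual: 287 days.
Total: 11245 days.
11245 mod 7 = 3, so 3 days after Thursday is Sunday.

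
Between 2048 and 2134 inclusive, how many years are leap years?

21

Years divisible by 4: 2048, 2052, …, 2132 — 22 in all.
Of these, 2100 is divisible by 100 but not 400, so not leap.
Leap years: 22 − 1 = 21.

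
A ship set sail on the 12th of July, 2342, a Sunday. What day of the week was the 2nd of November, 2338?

Wednesday

Count forward from the earlier date (November 2, 2338) to the later (July 12, 2342):
Day-of-year of November 2, 2338: 306.
Day-of-year of July 12, 2342: 193.
2338 has 365 days, so 365 − 306 = 59 days remain in 2338.
Full years: 2339: 365; 2340: 366; 2341: 365. Sum = 1096.
Total: 59 + 1096 + 193 = 1348 days.
1348 mod 7 = 4, so 4 days before Sunday is Wednesday.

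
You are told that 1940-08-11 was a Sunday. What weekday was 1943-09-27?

Day-of-year of August 11, 1940: 224.
Day-of-year of September 27, 1943: 270.
1940 has 366 days, so 366 − 224 = 142 days remain in 1940.
Full years: 1941: 365; 1942: 365. Sum = 730.
Total: 142 + 730 + 270 = 1142 days.
1142 mod 7 = 1, so 1 day after Sunday is Monday.

Monday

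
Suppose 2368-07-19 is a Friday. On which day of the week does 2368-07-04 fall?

Count forward from the earlier date (July 4, 2368) to the later (July 19, 2368):
Within July 2368: 19 − 4 = 15 days.
15 mod 7 = 1, so 1 day before Friday is Thursday.

Thursday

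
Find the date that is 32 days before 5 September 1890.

4 August 1890

Count 32 days before September 5, 1890:
August 1890: 31 − 4 = 27 days remain.
September 1–5, 1890: 5 days.
Total: 27 + 5 = 32 days.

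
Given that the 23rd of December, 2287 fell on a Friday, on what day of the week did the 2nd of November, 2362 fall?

Day-of-year of December 23, 2287: 357.
Day-of-year of November 2, 2362: 306.
2287 has 365 days, so 365 − 357 = 8 days remain in 2287.
Full years 2288–2361: 56 common + 18 leap = 56×365 + 18×366 = 27028 days.
Total: 8 + 27028 + 306 = 27342 days.
27342 is a multiple of 7, so the 2nd of November, 2362 falls on the same weekday: Friday.

Friday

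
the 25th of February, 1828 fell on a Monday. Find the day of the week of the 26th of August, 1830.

Thursday

February 1828: 29 − 25 = 4 days remain (1828 is a leap year, so February has 29 days).
Then 29 full months totalling 883 days.
August 1–26, 1830: 26 days.
Total: 4 + 883 + 26 = 913 days.
913 mod 7 = 3, so 3 days after Monday is Thursday.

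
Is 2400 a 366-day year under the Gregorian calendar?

Yes

2400 is a leap year (divisible by 400).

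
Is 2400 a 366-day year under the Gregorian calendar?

2400 is a leap year (divisible by 400).

Yes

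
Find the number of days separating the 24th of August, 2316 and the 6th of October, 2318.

773

Day-of-year of August 24, 2316: 237.
Day-of-year of October 6, 2318: 279.
2316 has 366 days, so 366 − 237 = 129 days remain in 2316.
Full years: 2317: 365. Sum = 365.
Total: 129 + 365 + 279 = 773 days.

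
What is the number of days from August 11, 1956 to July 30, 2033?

28112

From August 11, 1956 to August 11, 2032: 76 years, of which 19 contain a Feb 29 — 57×365 + 19×366 = 27759 days.
(2000 is a leap year (divisible by 400).)
August 2032: 31 − 11 = 20 days remain.
Then 10 full months totalling 303 days.
July 1–30, 2033: 30 days.
Residual: 353 days.
Total: 28112 days.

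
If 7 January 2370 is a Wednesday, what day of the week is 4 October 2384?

Thursday

From January 7, 2370 to January 7, 2384: 14 years, of which 3 contain a Feb 29 — 11×365 + 3×366 = 5113 days.
January 2384: 31 − 7 = 24 days remain.
Then February 2384 (29), March (31), April (30), May (31), June (30), July (31), August (31), September (30): 29 + 31 + 30 + 31 + 30 + 31 + 31 + 30 = 243 days.
October 1–4, 2384: 4 days.
Residual: 271 days.
Total: 5384 days.
5384 mod 7 = 1, so 1 day after Wednesday is Thursday.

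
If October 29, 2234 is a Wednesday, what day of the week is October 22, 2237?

Sunday

October 29, 2234 → October 29, 2235: 365 days.
October 29, 2235 → October 29, 2236: 366 days (2236 is a leap year).
October 2236: 31 − 29 = 2 days remain.
Then 11 full months totalling 334 days.
October 1–22, 2237: 22 days.
Residual: 358 days.
Total: 1089 days.
1089 mod 7 = 4, so 4 days after Wednesday is Sunday.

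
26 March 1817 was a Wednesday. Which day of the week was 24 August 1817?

March 1817: 31 − 26 = 5 days remain.
Then April (30), May (31), June (30), July (31): 30 + 31 + 30 + 31 = 122 days.
August 1–24, 1817: 24 days.
Total: 5 + 122 + 24 = 151 days.
151 mod 7 = 4, so 4 days after Wednesday is Sunday.

Sunday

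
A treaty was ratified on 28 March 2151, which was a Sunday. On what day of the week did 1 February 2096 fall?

Count forward from the earlier date (February 1, 2096) to the later (March 28, 2151):
Day-of-year of February 1, 2096: 32.
Day-of-year of March 28, 2151: 87.
2096 has 366 days, so 366 − 32 = 334 days remain in 2096.
Full years 2097–2150: 42 common + 12 leap = 42×365 + 12×366 = 19722 days.
Total: 334 + 19722 + 87 = 20143 days.
20143 mod 7 = 4, so 4 days before Sunday is Wednesday.

Wednesday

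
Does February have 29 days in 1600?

1600 is a leap year (divisible by 400).

Yes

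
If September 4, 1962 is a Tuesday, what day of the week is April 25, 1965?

Sunday

September 4, 1962 → September 4, 1963: 365 days.
September 4, 1963 → September 4, 1964: 366 days (1964 is a leap year).
September 1964: 30 − 4 = 26 days remain.
Then October (31), November (30), December (31), January (31), February 1965 (28), March (31): 31 + 30 + 31 + 31 + 28 + 31 = 182 days.
April 1–25, 1965: 25 days.
Residual: 233 days.
Total: 964 days.
964 mod 7 = 5, so 5 days after Tuesday is Sunday.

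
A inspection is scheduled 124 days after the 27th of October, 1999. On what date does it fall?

the 28th of February, 2000

Count 124 days after October 27, 1999:
October 1999: 31 − 27 = 4 days remain.
Then November (30), December (31), January (31): 30 + 31 + 31 = 92 days.
February 1–28, 2000: 28 days (2000 is a leap year (divisible by 400)).
Residual: 124 days.
Total: 124 days.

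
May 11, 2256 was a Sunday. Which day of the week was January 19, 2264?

Tuesday

Day-of-year of May 11, 2256: 132.
Day-of-year of January 19, 2264: 19.
2256 has 366 days, so 366 − 132 = 234 days remain in 2256.
Full years 2257–2263: 6 common + 1 leap = 6×365 + 1×366 = 2556 days.
Total: 234 + 2556 + 19 = 2809 days.
2809 mod 7 = 2, so 2 days after Sunday is Tuesday.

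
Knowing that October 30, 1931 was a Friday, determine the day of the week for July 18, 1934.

Day-of-year of October 30, 1931: 303.
Day-of-year of July 18, 1934: 199.
1931 has 365 days, so 365 − 303 = 62 days remain in 1931.
Full years: 1932: 366; 1933: 365. Sum = 731.
Total: 62 + 731 + 199 = 992 days.
992 mod 7 = 5, so 5 days after Friday is Wednesday.

Wednesday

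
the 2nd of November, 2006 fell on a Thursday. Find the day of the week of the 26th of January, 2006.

Thursday

Count forward from the earlier date (January 26, 2006) to the later (November 2, 2006):
January 2006: 31 − 26 = 5 days remain.
Then 9 full months totalling 273 days.
November 1–2, 2006: 2 days.
Total: 5 + 273 + 2 = 280 days.
280 is a multiple of 7, so the 26th of January, 2006 falls on the same weekday: Thursday.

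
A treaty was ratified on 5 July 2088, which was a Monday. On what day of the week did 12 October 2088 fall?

July 2088: 31 − 5 = 26 days remain.
Then August (31), September (30): 31 + 30 = 61 days.
October 1–12, 2088: 12 days.
Total: 26 + 61 + 12 = 99 days.
99 mod 7 = 1, so 1 day after Monday is Tuesday.

Tuesday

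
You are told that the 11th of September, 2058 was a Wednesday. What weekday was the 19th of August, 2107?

Day-of-year of September 11, 2058: 254.
Day-of-year of August 19, 2107: 231.
2058 has 365 days, so 365 − 254 = 111 days remain in 2058.
Full years 2059–2106: 37 common + 11 leap = 37×365 + 11×366 = 17531 days.
Total: 111 + 17531 + 231 = 17873 days.
17873 mod 7 = 2, so 2 days after Wednesday is Friday.

Friday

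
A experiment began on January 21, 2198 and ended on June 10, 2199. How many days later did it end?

Day-of-year of January 21, 2198: 21.
Day-of-year of June 10, 2199: 161.
2198 has 365 days, so 365 − 21 = 344 days remain in 2198.
Total: 344 + 161 = 505 days.

505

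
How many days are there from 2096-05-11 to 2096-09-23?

135

May 2096: 31 − 11 = 20 days remain.
Then June (30), July (31), August (31): 30 + 31 + 31 = 92 days.
September 1–23, 2096: 23 days.
Total: 20 + 92 + 23 = 135 days.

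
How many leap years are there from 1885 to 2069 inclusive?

Years divisible by 4: 1888, 1892, …, 2068 — 46 in all.
Of these, 1900 is divisible by 100 but not 400, so not leap.
2000 is divisible by 400, so still leap.
Leap years: 46 − 1 = 45.

45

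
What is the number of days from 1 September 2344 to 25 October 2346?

784

Day-of-year of September 1, 2344: 245.
Day-of-year of October 25, 2346: 298.
2344 has 366 days, so 366 − 245 = 121 days remain in 2344.
Full years: 2345: 365. Sum = 365.
Total: 121 + 365 + 298 = 784 days.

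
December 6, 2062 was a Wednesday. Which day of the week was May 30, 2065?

Day-of-year of December 6, 2062: 340.
Day-of-year of May 30, 2065: 150.
2062 has 365 days, so 365 − 340 = 25 days remain in 2062.
Full years: 2063: 365; 2064: 366. Sum = 731.
Total: 25 + 731 + 150 = 906 days.
906 mod 7 = 3, so 3 days after Wednesday is Saturday.

Saturday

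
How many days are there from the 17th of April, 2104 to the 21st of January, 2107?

1009

Day-of-year of April 17, 2104: 108.
Day-of-year of January 21, 2107: 21.
2104 has 366 days, so 366 − 108 = 258 days remain in 2104.
Full years: 2105: 365; 2106: 365. Sum = 730.
Total: 258 + 730 + 21 = 1009 days.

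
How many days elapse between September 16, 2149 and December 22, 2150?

462

September 16, 2149 → September 16, 2150: 365 days.
September 2150: 30 − 16 = 14 days remain.
Then October (31), November (30): 31 + 30 = 61 days.
December 1–22, 2150: 22 days.
Residual: 97 days.
Total: 462 days.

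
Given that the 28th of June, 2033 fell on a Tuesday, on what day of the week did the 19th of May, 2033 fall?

Count forward from the earlier date (May 19, 2033) to the later (June 28, 2033):
May 2033: 31 − 19 = 12 days remain.
June 1–28, 2033: 28 days.
Total: 12 + 28 = 40 days.
40 mod 7 = 5, so 5 days before Tuesday is Thursday.

Thursday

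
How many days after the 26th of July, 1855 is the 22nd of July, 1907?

18988

From July 26, 1855 to July 26, 1906: 51 years, of which 12 contain a Feb 29 — 39×365 + 12×366 = 18627 days.
(1900 is not a leap year (divisible by 100 but not 400).)
July 1906: 31 − 26 = 5 days remain.
Then 11 full months totalling 334 days.
July 1–22, 1907: 22 days.
Residual: 361 days.
Total: 18988 days.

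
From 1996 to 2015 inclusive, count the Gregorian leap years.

5

Years divisible by 4 in [1996, 2015]: 1996, 2000, 2004, 2008, 2012.
2000 is divisible by 400, so still leap.
No century exceptions apply. Count: 5.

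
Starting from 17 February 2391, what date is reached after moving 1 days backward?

16 February 2391

Count 1 days before February 17, 2391:
Within February 2391: 17 − 16 = 1 day.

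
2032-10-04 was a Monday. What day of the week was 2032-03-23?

Tuesday

Count forward from the earlier date (March 23, 2032) to the later (October 4, 2032):
March 2032: 31 − 23 = 8 days remain.
Then April (30), May (31), June (30), July (31), August (31), September (30): 30 + 31 + 30 + 31 + 31 + 30 = 183 days.
October 1–4, 2032: 4 days.
Total: 8 + 183 + 4 = 195 days.
195 mod 7 = 6, so 6 days before Monday is Tuesday.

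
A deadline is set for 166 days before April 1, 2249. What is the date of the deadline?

October 17, 2248

Count 166 days before April 1, 2249:
October 2248: 31 − 17 = 14 days remain.
Then November (30), December (31), January (31), February 2249 (28), March (31): 30 + 31 + 31 + 28 + 31 = 151 days.
April 1, 2249: 1 day.
Residual: 166 days.
Total: 166 days.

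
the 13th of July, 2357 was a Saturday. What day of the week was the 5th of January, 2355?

Count forward from the earlier date (January 5, 2355) to the later (July 13, 2357):
Day-of-year of January 5, 2355: 5.
Day-of-year of July 13, 2357: 194.
2355 has 365 days, so 365 − 5 = 360 days remain in 2355.
Full years: 2356: 366. Sum = 366.
Total: 360 + 366 + 194 = 920 days.
920 mod 7 = 3, so 3 days before Saturday is Wednesday.

Wednesday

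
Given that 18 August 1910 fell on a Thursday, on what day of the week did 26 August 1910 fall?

Within August 1910: 26 − 18 = 8 days.
8 mod 7 = 1, so 1 day after Thursday is Friday.

Friday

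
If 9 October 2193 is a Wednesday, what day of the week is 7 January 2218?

Wednesday

From October 9, 2193 to October 9, 2217: 24 years, of which 5 contain a Feb 29 — 19×365 + 5×366 = 8765 days.
(2200 is not a leap year (divisible by 100 but not 400).)
October 2217: 31 − 9 = 22 days remain.
Then November (30), December (31): 30 + 31 = 61 days.
January 1–7, 2218: 7 days.
Residual: 90 days.
Total: 8855 days.
8855 is a multiple of 7, so 7 January 2218 falls on the same weekday: Wednesday.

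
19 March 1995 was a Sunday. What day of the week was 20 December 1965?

Monday

Count forward from the earlier date (December 20, 1965) to the later (March 19, 1995):
From December 20, 1965 to December 20, 1994: 29 years, of which 7 contain a Feb 29 — 22×365 + 7×366 = 10592 days.
December 1994: 31 − 20 = 11 days remain.
Then January (31), February 1995 (28): 31 + 28 = 59 days.
March 1–19, 1995: 19 days.
Residual: 89 days.
Total: 10681 days.
10681 mod 7 = 6, so 6 days before Sunday is Monday.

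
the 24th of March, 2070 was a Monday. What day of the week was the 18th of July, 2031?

Count forward from the earlier date (July 18, 2031) to the later (March 24, 2070):
Day-of-year of July 18, 2031: 199.
Day-of-year of March 24, 2070: 83.
2031 has 365 days, so 365 − 199 = 166 days remain in 2031.
Full years 2032–2069: 28 common + 10 leap = 28×365 + 10×366 = 13880 days.
Total: 166 + 13880 + 83 = 14129 days.
14129 mod 7 = 3, so 3 days before Monday is Friday.

Friday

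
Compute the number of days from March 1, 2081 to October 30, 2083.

March 1, 2081 → March 1, 2082: 365 days.
March 1, 2082 → March 1, 2083: 365 days.
March 2083: 31 − 1 = 30 days remain.
Then April (30), May (31), June (30), July (31), August (31), September (30): 30 + 31 + 30 + 31 + 31 + 30 = 183 days.
October 1–30, 2083: 30 days.
Residual: 243 days.
Total: 973 days.

973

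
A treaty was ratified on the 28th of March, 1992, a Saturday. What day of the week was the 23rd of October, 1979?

Count forward from the earlier date (October 23, 1979) to the later (March 28, 1992):
Day-of-year of October 23, 1979: 296.
Day-of-year of March 28, 1992: 88.
1979 has 365 days, so 365 − 296 = 69 days remain in 1979.
Full years 1980–1991: 9 common + 3 leap = 9×365 + 3×366 = 4383 days.
Total: 69 + 4383 + 88 = 4540 days.
4540 mod 7 = 4, so 4 days before Saturday is Tuesday.

Tuesday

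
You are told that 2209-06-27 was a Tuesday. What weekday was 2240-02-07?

Day-of-year of June 27, 2209: 178.
Day-of-year of February 7, 2240: 38.
2209 has 365 days, so 365 − 178 = 187 days remain in 2209.
Full years 2210–2239: 23 common + 7 leap = 23×365 + 7×366 = 10957 days.
Total: 187 + 10957 + 38 = 11182 days.
11182 mod 7 = 3, so 3 days after Tuesday is Friday.

Friday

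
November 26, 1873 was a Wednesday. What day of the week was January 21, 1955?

Friday

Day-of-year of November 26, 1873: 330.
Day-of-year of January 21, 1955: 21.
1873 has 365 days, so 365 − 330 = 35 days remain in 1873.
Full years 1874–1954: 62 common + 19 leap = 62×365 + 19×366 = 29584 days.
Total: 35 + 29584 + 21 = 29640 days.
29640 mod 7 = 2, so 2 days after Wednesday is Friday.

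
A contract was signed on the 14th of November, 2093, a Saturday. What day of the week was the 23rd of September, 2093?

Count forward from the earlier date (September 23, 2093) to the later (November 14, 2093):
September 2093: 30 − 23 = 7 days remain.
Then October (31): 31 days.
November 1–14, 2093: 14 days.
Total: 7 + 31 + 14 = 52 days.
52 mod 7 = 3, so 3 days before Saturday is Wednesday.

Wednesday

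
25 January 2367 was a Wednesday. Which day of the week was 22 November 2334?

Thursday

Count forward from the earlier date (November 22, 2334) to the later (January 25, 2367):
Day-of-year of November 22, 2334: 326.
Day-of-year of January 25, 2367: 25.
2334 has 365 days, so 365 − 326 = 39 days remain in 2334.
Full years 2335–2366: 24 common + 8 leap = 24×365 + 8×366 = 11688 days.
Total: 39 + 11688 + 25 = 11752 days.
11752 mod 7 = 6, so 6 days before Wednesday is Thursday.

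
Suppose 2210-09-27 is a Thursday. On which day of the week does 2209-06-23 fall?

Count forward from the earlier date (June 23, 2209) to the later (September 27, 2210):
Day-of-year of June 23, 2209: 174.
Day-of-year of September 27, 2210: 270.
2209 has 365 days, so 365 − 174 = 191 days remain in 2209.
Total: 191 + 270 = 461 days.
461 mod 7 = 6, so 6 days before Thursday is Friday.

Friday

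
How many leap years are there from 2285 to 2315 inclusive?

6

Years divisible by 4 in [2285, 2315]: 2288, 2292, 2296, 2300, 2304, 2308, 2312.
Of these, 2300 is divisible by 100 but not 400, so not leap.
Leap years: 7 − 1 = 6.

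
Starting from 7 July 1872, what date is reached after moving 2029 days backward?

17 December 1866

Count 2029 days before July 7, 1872:
December 17, 1866 → December 17, 1867: 365 days.
December 17, 1867 → December 17, 1868: 366 days (1868 is a leap year).
December 17, 1868 → December 17, 1869: 365 days.
December 17, 1869 → December 17, 1870: 365 days.
December 17, 1870 → December 17, 1871: 365 days.
December 1871: 31 − 17 = 14 days remain.
Then January (31), February 1872 (29), March (31), April (30), May (31), June (30): 31 + 29 + 31 + 30 + 31 + 30 = 182 days.
July 1–7, 1872: 7 days.
Residual: 203 days.
Total: 2029 days.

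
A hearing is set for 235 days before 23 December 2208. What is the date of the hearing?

2 May 2208

Count 235 days before December 23, 2208:
May 2208: 31 − 2 = 29 days remain.
Then June (30), July (31), August (31), September (30), October (31), November (30): 30 + 31 + 31 + 30 + 31 + 30 = 183 days.
December 1–23, 2208: 23 days.
Total: 29 + 183 + 23 = 235 days.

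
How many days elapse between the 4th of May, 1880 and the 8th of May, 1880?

Within May 1880: 8 − 4 = 4 days.

4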